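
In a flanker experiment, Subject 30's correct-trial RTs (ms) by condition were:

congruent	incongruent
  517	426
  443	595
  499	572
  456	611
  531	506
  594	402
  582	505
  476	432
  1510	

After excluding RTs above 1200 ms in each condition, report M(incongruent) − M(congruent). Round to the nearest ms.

congruent: exclude 1510
M(congruent) = 4098/8 = 512.250
M(incongruent) = 4049/8 = 506.125
Difference = 506.125 − 512.250 = -6.125 ms

-6 ms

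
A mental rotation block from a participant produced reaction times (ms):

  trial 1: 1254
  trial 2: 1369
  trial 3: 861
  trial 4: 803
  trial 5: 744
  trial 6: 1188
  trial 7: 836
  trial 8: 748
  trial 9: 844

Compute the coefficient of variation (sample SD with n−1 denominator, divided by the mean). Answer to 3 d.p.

n = 9, Σ = 8647, M = 960.7778
Σ(x−M)² = 460577.556; s = √(460577.556/8) = 239.9421
CV = 239.9421 / 960.7778 = 0.24974

0.250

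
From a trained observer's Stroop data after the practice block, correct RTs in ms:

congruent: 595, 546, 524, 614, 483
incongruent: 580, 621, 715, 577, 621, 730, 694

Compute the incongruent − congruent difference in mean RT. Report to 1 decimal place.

95.9 ms

M(congruent) = 2762/5 = 552.400
M(incongruent) = 4538/7 = 648.286
Difference = 648.286 − 552.400 = 95.886 ms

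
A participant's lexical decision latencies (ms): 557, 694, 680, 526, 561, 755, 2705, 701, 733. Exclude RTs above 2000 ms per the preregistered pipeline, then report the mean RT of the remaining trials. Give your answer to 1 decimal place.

650.9 ms

Excluded: 2705
Retained (n=8): Σ = 5207
Mean = 5207/8 = 650.8750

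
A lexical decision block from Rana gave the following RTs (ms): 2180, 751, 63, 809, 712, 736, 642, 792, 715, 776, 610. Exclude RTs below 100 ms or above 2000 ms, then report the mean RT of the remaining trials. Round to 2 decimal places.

727.00 ms

Excluded: 63, 2180
Retained (n=9): Σ = 6543
Mean = 6543/9 = 727.0000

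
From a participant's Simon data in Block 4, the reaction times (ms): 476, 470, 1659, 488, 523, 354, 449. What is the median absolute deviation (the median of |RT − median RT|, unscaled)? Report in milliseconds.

Sorted: 354, 449, 470, 476, 488, 523, 1659 → median = 476
|x − 476|: 0, 6, 1183, 12, 47, 122, 27
Sorted deviations: 0, 6, 12, 27, 47, 122, 1183 → MAD = 27

27 ms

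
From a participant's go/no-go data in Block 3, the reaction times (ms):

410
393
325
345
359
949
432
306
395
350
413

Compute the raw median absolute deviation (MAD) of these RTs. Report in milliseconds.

Sorted: 306, 325, 345, 350, 359, 393, 395, 410, 413, 432, 949 → median = 393
|x − 393|: 17, 0, 68, 48, 34, 556, 39, 87, 2, 43, 20
Sorted deviations: 0, 2, 17, 20, 34, 39, 43, 48, 68, 87, 556 → MAD = 39

39 ms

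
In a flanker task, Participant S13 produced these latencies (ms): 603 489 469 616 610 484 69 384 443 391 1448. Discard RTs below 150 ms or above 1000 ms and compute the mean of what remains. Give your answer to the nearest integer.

499 ms

Excluded: 69, 1448
Retained (n=9): Σ = 4489
Mean = 4489/9 = 498.7778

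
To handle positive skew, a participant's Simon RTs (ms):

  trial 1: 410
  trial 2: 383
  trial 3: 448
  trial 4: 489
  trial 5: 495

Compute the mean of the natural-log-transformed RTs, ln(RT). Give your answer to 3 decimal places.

6.093

ln(RT): 6.0162, 5.9480, 6.1048, 6.1924, 6.2046
Σ ln(RT) = 30.4659
Mean = 30.4659/5 = 6.09318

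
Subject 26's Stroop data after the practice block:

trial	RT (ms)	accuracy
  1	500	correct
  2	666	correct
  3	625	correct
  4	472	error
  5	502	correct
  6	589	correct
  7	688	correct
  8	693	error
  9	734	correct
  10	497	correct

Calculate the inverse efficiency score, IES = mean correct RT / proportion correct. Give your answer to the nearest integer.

Correct trials (n=8): 500, 666, 625, 502, 589, 688, 734, 497
Mean correct RT = 4801/8 = 600.1250 ms
Proportion correct = 8/10
IES = 600.1250 / (8/10) = 750.156 ms

750 ms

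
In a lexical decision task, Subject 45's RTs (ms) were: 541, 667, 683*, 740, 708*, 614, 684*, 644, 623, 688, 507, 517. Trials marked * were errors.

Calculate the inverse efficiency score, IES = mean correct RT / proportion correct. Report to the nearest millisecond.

821 ms

Correct trials (n=9): 541, 667, 740, 614, 644, 623, 688, 507, 517
Mean correct RT = 5541/9 = 615.6667 ms
Proportion correct = 9/12
IES = 615.6667 / (9/12) = 820.889 ms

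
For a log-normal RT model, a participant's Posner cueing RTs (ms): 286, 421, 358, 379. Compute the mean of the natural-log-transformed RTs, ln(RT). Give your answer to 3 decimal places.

5.879

ln(RT): 5.6560, 6.0426, 5.8805, 5.9375
Σ ln(RT) = 23.5167
Mean = 23.5167/4 = 5.87917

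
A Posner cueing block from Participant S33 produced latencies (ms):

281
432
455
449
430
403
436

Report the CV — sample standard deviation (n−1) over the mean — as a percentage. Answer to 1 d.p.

n = 7, Σ = 2886, M = 412.2857
Σ(x−M)² = 21759.429; s = √(21759.429/6) = 60.2210
CV = 60.2210 / 412.2857 = 0.14607 = 14.607%

14.6%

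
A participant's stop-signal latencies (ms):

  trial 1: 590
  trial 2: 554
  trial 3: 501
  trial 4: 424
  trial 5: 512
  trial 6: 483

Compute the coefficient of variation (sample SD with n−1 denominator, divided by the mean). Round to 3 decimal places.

n = 6, Σ = 3064, M = 510.6667
Σ(x−M)² = 16543.333; s = √(16543.333/5) = 57.5210
CV = 57.5210 / 510.6667 = 0.11264

0.113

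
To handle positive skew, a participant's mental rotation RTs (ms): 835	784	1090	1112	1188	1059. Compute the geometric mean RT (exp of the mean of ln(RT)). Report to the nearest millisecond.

1000 ms

ln(RT): 6.7274, 6.6644, 6.9939, 7.0139, 7.0800, 6.9651
Mean ln(RT) = 41.4448/6 = 6.90747
Geometric mean = exp(6.90747) = 999.71 ms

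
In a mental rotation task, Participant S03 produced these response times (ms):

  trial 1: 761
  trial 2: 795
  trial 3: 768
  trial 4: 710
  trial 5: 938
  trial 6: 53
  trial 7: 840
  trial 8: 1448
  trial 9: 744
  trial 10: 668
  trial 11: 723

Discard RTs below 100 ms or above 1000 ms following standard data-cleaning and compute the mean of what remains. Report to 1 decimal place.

Excluded: 53, 1448
Retained (n=9): Σ = 6947
Mean = 6947/9 = 771.8889

771.9 ms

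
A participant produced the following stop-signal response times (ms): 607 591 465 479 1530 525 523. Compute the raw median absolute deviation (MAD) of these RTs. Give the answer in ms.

60 ms

Sorted: 465, 479, 523, 525, 591, 607, 1530 → median = 525
|x − 525|: 82, 66, 60, 46, 1005, 0, 2
Sorted deviations: 0, 2, 46, 60, 66, 82, 1005 → MAD = 60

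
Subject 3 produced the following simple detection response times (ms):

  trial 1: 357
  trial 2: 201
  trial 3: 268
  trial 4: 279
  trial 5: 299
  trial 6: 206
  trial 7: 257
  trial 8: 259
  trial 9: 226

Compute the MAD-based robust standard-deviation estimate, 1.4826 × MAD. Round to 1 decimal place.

Sorted: 201, 206, 226, 257, 259, 268, 279, 299, 357 → median = 259
|x − 259| sorted: 0, 2, 9, 20, 33, 40, 53, 58, 98 → MAD = 33
Robust SD ≈ 1.4826 × 33 = 48.926

48.9 ms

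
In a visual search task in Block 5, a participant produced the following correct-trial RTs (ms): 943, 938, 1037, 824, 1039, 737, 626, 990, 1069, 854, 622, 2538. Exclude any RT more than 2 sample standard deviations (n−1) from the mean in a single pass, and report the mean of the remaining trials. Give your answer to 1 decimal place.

n = 12, ΣRT = 12217, M = 1018.083
Σ(x−M)² = 2780584.92; s = √(2780584.92/11) = 502.773
Cutoffs: 1018.083 ± 2·502.773 → [12.5, 2023.6]
Outside: 2538 → excluded.
Retained (n=11): Σ = 9679, mean = 9679/11 = 879.909

879.9 ms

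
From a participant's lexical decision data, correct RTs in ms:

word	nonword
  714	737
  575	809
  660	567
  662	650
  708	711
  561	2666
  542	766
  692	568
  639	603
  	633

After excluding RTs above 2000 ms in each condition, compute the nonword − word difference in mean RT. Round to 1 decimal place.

nonword: exclude 2666
M(word) = 5753/9 = 639.222
M(nonword) = 6044/9 = 671.556
Difference = 671.556 − 639.222 = 32.333 ms

32.3 ms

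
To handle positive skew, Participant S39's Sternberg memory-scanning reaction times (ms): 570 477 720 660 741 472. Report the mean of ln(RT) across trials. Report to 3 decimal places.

ln(RT): 6.3456, 6.1675, 6.5793, 6.4922, 6.6080, 6.1570
Σ ln(RT) = 38.3496
Mean = 38.3496/6 = 6.39160

6.392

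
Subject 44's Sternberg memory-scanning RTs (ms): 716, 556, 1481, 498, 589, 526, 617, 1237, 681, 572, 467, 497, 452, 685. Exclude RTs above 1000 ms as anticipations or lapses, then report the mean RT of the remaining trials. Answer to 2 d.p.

571.33 ms

Excluded: 1237, 1481
Retained (n=12): Σ = 6856
Mean = 6856/12 = 571.3333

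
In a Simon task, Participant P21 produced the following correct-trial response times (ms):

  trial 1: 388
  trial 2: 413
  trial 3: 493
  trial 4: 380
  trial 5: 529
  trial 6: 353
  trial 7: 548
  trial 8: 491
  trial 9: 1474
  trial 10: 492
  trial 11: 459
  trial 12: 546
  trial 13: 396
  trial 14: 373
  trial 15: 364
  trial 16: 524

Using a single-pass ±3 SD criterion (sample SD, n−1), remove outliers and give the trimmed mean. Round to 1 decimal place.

449.9 ms

n = 16, ΣRT = 8223, M = 513.938
Σ(x−M)² = 1054842.94; s = √(1054842.94/15) = 265.185
Cutoffs: 513.938 ± 3·265.185 → [-281.6, 1309.5]
Outside: 1474 → excluded.
Retained (n=15): Σ = 6749, mean = 6749/15 = 449.933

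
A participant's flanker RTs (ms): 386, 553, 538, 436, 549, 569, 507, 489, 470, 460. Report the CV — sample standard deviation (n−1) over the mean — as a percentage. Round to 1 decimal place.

n = 10, Σ = 4957, M = 495.7000
Σ(x−M)² = 30992.100; s = √(30992.100/9) = 58.6819
CV = 58.6819 / 495.7000 = 0.11838 = 11.838%

11.8%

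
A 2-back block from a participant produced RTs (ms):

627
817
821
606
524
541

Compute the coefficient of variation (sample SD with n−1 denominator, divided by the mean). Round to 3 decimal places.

n = 6, Σ = 3936, M = 656.0000
Σ(x−M)² = 87136.000; s = √(87136.000/5) = 132.0121
CV = 132.0121 / 656.0000 = 0.20124

0.201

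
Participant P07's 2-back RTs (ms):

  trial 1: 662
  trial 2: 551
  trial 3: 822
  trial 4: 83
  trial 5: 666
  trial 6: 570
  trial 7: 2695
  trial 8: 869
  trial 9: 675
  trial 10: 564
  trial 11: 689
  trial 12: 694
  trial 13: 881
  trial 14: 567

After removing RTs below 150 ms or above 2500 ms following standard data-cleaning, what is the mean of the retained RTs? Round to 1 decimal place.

684.2 ms

Excluded: 83, 2695
Retained (n=12): Σ = 8210
Mean = 8210/12 = 684.1667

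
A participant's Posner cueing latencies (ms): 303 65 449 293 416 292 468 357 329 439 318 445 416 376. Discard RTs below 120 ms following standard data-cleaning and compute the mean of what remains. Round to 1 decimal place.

377.0 ms

Excluded: 65
Retained (n=13): Σ = 4901
Mean = 4901/13 = 377.0000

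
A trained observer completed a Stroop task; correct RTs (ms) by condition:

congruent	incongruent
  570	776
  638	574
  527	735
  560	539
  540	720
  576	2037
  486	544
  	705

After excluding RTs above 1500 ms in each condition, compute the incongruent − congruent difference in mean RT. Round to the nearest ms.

99 ms

incongruent: exclude 2037
M(congruent) = 3897/7 = 556.714
M(incongruent) = 4593/7 = 656.143
Difference = 656.143 − 556.714 = 99.429 ms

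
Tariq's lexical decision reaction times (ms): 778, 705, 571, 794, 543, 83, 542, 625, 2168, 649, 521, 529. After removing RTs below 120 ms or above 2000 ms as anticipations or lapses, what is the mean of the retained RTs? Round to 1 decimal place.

625.7 ms

Excluded: 83, 2168
Retained (n=10): Σ = 6257
Mean = 6257/10 = 625.7000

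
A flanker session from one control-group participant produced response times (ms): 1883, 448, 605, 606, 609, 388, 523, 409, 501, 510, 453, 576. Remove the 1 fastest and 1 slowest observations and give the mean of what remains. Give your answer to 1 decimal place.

524.0 ms

Sorted: 388, 409, 448, 453, 501, 510, 523, 576, 605, 606, 609, 1883
Drop lowest 1 (388) and highest 1 (1883)
Remaining (n=10): Σ = 5240, mean = 5240/10 = 524.000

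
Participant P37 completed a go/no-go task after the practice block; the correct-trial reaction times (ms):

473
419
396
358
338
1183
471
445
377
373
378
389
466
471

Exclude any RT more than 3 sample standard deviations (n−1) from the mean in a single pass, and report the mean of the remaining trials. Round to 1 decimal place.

n = 14, ΣRT = 6537, M = 466.929
Σ(x−M)² = 580016.93; s = √(580016.93/13) = 211.227
Cutoffs: 466.929 ± 3·211.227 → [-166.8, 1100.6]
Outside: 1183 → excluded.
Retained (n=13): Σ = 5354, mean = 5354/13 = 411.846

411.8 ms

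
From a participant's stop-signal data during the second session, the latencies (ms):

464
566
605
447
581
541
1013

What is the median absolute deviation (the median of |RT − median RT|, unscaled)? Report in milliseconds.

39 ms

Sorted: 447, 464, 541, 566, 581, 605, 1013 → median = 566
|x − 566|: 102, 0, 39, 119, 15, 25, 447
Sorted deviations: 0, 15, 25, 39, 102, 119, 447 → MAD = 39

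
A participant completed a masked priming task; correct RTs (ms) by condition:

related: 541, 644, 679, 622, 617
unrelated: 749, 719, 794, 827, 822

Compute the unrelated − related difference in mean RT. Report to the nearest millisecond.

162 ms

M(related) = 3103/5 = 620.600
M(unrelated) = 3911/5 = 782.200
Difference = 782.200 − 620.600 = 161.600 ms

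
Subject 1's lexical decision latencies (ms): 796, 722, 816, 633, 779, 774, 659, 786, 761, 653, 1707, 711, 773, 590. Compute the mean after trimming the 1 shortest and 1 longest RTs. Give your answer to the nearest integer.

739 ms

Sorted: 590, 633, 653, 659, 711, 722, 761, 773, 774, 779, 786, 796, 816, 1707
Drop lowest 1 (590) and highest 1 (1707)
Remaining (n=12): Σ = 8863, mean = 8863/12 = 738.583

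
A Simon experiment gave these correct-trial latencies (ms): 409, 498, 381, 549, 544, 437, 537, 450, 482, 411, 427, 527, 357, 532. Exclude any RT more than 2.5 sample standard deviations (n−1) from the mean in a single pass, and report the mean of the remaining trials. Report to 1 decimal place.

467.2 ms

n = 14, ΣRT = 6541, M = 467.214
Σ(x−M)² = 55348.36; s = √(55348.36/13) = 65.250
Cutoffs: 467.214 ± 2.5·65.250 → [304.1, 630.3]
No RTs fall outside the cutoffs; all 14 retained. Mean = 6541/14 = 467.214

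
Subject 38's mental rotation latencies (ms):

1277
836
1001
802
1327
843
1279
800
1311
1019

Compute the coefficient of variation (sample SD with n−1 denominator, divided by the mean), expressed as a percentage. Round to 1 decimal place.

n = 10, Σ = 10495, M = 1049.5000
Σ(x−M)² = 464828.500; s = √(464828.500/9) = 227.2611
CV = 227.2611 / 1049.5000 = 0.21654 = 21.654%

21.7%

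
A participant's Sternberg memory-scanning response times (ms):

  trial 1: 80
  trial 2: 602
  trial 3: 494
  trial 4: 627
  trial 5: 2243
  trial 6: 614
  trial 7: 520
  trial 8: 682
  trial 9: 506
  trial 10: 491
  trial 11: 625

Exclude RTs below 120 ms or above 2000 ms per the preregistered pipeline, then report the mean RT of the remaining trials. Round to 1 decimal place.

573.4 ms

Excluded: 80, 2243
Retained (n=9): Σ = 5161
Mean = 5161/9 = 573.4444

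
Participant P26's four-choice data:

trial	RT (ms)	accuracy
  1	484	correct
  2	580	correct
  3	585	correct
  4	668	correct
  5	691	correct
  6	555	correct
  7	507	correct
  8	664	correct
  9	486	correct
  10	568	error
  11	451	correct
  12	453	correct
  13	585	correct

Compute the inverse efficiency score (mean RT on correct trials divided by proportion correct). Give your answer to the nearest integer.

606 ms

Correct trials (n=12): 484, 580, 585, 668, 691, 555, 507, 664, 486, 451, 453, 585
Mean correct RT = 6709/12 = 559.0833 ms
Proportion correct = 12/13
IES = 559.0833 / (12/13) = 605.674 ms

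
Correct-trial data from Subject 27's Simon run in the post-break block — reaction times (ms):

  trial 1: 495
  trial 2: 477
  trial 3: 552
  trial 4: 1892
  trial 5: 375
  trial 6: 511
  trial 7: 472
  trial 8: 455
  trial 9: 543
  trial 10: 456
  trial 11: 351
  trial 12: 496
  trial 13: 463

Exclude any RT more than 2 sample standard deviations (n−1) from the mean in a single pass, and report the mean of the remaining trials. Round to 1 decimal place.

470.5 ms

n = 13, ΣRT = 7538, M = 579.846
Σ(x−M)² = 1903967.69; s = √(1903967.69/12) = 398.326
Cutoffs: 579.846 ± 2·398.326 → [-216.8, 1376.5]
Outside: 1892 → excluded.
Retained (n=12): Σ = 5646, mean = 5646/12 = 470.500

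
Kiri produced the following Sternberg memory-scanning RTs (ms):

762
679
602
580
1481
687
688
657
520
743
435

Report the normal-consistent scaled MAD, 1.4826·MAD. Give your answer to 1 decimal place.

Sorted: 435, 520, 580, 602, 657, 679, 687, 688, 743, 762, 1481 → median = 679
|x − 679| sorted: 0, 8, 9, 22, 64, 77, 83, 99, 159, 244, 802 → MAD = 77
Robust SD ≈ 1.4826 × 77 = 114.160

114.2 ms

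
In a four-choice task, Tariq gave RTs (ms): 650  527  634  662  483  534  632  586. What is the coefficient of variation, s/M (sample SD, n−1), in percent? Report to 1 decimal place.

n = 8, Σ = 4708, M = 588.5000
Σ(x−M)² = 31036.000; s = √(31036.000/7) = 66.5861
CV = 66.5861 / 588.5000 = 0.11315 = 11.315%

11.3%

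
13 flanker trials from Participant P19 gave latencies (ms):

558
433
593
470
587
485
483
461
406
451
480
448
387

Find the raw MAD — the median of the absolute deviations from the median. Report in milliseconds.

22 ms

Sorted: 387, 406, 433, 448, 451, 461, 470, 480, 483, 485, 558, 587, 593 → median = 470
|x − 470|: 88, 37, 123, 0, 117, 15, 13, 9, 64, 19, 10, 22, 83
Sorted deviations: 0, 9, 10, 13, 15, 19, 22, 37, 64, 83, 88, 117, 123 → MAD = 22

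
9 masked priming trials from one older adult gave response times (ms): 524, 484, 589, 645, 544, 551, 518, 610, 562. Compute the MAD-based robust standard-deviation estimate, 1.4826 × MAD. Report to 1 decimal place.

Sorted: 484, 518, 524, 544, 551, 562, 589, 610, 645 → median = 551
|x − 551| sorted: 0, 7, 11, 27, 33, 38, 59, 67, 94 → MAD = 33
Robust SD ≈ 1.4826 × 33 = 48.926

48.9 ms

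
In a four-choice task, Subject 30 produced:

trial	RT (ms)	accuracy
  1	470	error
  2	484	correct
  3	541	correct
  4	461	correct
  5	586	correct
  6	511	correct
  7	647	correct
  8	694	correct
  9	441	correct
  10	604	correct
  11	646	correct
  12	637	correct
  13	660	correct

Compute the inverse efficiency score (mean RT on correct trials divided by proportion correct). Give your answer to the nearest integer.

624 ms

Correct trials (n=12): 484, 541, 461, 586, 511, 647, 694, 441, 604, 646, 637, 660
Mean correct RT = 6912/12 = 576.0000 ms
Proportion correct = 12/13
IES = 576.0000 / (12/13) = 624.000 ms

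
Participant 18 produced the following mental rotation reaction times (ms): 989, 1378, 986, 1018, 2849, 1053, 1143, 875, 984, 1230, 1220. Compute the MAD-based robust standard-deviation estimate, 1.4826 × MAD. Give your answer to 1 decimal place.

133.4 ms

Sorted: 875, 984, 986, 989, 1018, 1053, 1143, 1220, 1230, 1378, 2849 → median = 1053
|x − 1053| sorted: 0, 35, 64, 67, 69, 90, 167, 177, 178, 325, 1796 → MAD = 90
Robust SD ≈ 1.4826 × 90 = 133.434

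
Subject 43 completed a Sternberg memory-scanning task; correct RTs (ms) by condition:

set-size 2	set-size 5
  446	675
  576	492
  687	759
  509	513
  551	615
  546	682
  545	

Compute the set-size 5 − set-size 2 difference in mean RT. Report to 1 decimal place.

71.2 ms

M(set-size 2) = 3860/7 = 551.429
M(set-size 5) = 3736/6 = 622.667
Difference = 622.667 − 551.429 = 71.238 ms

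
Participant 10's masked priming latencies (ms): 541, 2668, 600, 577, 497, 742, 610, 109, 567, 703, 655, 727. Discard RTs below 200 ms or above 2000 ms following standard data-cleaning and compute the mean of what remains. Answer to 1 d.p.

Excluded: 109, 2668
Retained (n=10): Σ = 6219
Mean = 6219/10 = 621.9000

621.9 ms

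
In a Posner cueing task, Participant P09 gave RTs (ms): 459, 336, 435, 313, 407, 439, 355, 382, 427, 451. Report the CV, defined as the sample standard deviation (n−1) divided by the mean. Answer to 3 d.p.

n = 10, Σ = 4004, M = 400.4000
Σ(x−M)² = 23618.400; s = √(23618.400/9) = 51.2276
CV = 51.2276 / 400.4000 = 0.12794

0.128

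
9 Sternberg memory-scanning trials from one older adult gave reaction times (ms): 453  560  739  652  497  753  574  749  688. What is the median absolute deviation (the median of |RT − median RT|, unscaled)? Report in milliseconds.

92 ms

Sorted: 453, 497, 560, 574, 652, 688, 739, 749, 753 → median = 652
|x − 652|: 199, 92, 87, 0, 155, 101, 78, 97, 36
Sorted deviations: 0, 36, 78, 87, 92, 97, 101, 155, 199 → MAD = 92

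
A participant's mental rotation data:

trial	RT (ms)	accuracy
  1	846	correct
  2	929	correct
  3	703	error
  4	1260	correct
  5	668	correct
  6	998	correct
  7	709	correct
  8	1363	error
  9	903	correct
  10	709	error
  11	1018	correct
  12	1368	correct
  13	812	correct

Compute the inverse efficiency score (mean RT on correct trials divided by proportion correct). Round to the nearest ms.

1236 ms

Correct trials (n=10): 846, 929, 1260, 668, 998, 709, 903, 1018, 1368, 812
Mean correct RT = 9511/10 = 951.1000 ms
Proportion correct = 10/13
IES = 951.1000 / (10/13) = 1236.430 ms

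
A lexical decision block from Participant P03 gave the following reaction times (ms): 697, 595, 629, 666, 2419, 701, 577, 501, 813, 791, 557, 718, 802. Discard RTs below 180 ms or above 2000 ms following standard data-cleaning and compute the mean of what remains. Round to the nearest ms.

671 ms

Excluded: 2419
Retained (n=12): Σ = 8047
Mean = 8047/12 = 670.5833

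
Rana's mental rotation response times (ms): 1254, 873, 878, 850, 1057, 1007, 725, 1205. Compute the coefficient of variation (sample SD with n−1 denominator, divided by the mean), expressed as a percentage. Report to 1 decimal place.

n = 8, Σ = 7849, M = 981.1250
Σ(x−M)² = 236126.875; s = √(236126.875/7) = 183.6639
CV = 183.6639 / 981.1250 = 0.18720 = 18.720%

18.7%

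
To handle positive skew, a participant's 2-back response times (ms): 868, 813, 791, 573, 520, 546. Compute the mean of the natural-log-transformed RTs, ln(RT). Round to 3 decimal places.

6.508

ln(RT): 6.7662, 6.7007, 6.6733, 6.3509, 6.2538, 6.3026
Σ ln(RT) = 39.0476
Mean = 39.0476/6 = 6.50793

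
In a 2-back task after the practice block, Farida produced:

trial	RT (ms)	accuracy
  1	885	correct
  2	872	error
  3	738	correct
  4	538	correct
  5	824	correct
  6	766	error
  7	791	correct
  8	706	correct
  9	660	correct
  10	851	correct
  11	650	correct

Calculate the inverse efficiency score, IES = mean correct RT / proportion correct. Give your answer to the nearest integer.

902 ms

Correct trials (n=9): 885, 738, 538, 824, 791, 706, 660, 851, 650
Mean correct RT = 6643/9 = 738.1111 ms
Proportion correct = 9/11
IES = 738.1111 / (9/11) = 902.136 ms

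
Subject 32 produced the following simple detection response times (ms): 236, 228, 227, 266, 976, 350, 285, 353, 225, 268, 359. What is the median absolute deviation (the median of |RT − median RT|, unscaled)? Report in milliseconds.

41 ms

Sorted: 225, 227, 228, 236, 266, 268, 285, 350, 353, 359, 976 → median = 268
|x − 268|: 32, 40, 41, 2, 708, 82, 17, 85, 43, 0, 91
Sorted deviations: 0, 2, 17, 32, 40, 41, 43, 82, 85, 91, 708 → MAD = 41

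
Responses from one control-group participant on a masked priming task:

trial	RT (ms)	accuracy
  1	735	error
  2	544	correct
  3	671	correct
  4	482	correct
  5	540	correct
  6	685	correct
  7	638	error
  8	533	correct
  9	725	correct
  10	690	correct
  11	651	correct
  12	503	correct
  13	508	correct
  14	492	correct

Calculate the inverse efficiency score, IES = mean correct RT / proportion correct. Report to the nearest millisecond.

Correct trials (n=12): 544, 671, 482, 540, 685, 533, 725, 690, 651, 503, 508, 492
Mean correct RT = 7024/12 = 585.3333 ms
Proportion correct = 12/14
IES = 585.3333 / (12/14) = 682.889 ms

683 ms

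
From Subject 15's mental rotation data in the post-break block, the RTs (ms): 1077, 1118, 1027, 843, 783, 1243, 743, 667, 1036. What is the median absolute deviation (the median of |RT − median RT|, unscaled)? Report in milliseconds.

184 ms

Sorted: 667, 743, 783, 843, 1027, 1036, 1077, 1118, 1243 → median = 1027
|x − 1027|: 50, 91, 0, 184, 244, 216, 284, 360, 9
Sorted deviations: 0, 9, 50, 91, 184, 216, 244, 284, 360 → MAD = 184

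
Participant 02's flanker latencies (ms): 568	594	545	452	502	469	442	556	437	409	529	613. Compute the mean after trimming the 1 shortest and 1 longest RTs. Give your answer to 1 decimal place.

Sorted: 409, 437, 442, 452, 469, 502, 529, 545, 556, 568, 594, 613
Drop lowest 1 (409) and highest 1 (613)
Remaining (n=10): Σ = 5094, mean = 5094/10 = 509.400

509.4 ms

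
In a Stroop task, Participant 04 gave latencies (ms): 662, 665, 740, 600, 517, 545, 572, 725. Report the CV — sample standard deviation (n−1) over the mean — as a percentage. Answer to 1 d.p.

n = 8, Σ = 5026, M = 628.2500
Σ(x−M)² = 47607.500; s = √(47607.500/7) = 82.4686
CV = 82.4686 / 628.2500 = 0.13127 = 13.127%

13.1%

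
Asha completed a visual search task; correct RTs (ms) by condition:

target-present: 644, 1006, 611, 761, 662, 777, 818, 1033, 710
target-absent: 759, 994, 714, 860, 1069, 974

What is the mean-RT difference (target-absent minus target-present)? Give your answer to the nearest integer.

115 ms

M(target-present) = 7022/9 = 780.222
M(target-absent) = 5370/6 = 895.000
Difference = 895.000 − 780.222 = 114.778 ms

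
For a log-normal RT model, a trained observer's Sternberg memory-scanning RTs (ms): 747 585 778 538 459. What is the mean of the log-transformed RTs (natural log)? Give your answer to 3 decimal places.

ln(RT): 6.6161, 6.3716, 6.6567, 6.2879, 6.1291
Σ ln(RT) = 32.0613
Mean = 32.0613/5 = 6.41226

6.412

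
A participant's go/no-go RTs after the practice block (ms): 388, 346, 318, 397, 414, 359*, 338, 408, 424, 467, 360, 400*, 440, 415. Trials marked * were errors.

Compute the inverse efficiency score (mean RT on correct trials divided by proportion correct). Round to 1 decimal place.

Correct trials (n=12): 388, 346, 318, 397, 414, 338, 408, 424, 467, 360, 440, 415
Mean correct RT = 4715/12 = 392.9167 ms
Proportion correct = 12/14
IES = 392.9167 / (12/14) = 458.403 ms

458.4 ms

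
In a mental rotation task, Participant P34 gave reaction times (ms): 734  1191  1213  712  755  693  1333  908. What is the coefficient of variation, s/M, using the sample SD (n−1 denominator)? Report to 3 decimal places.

n = 8, Σ = 7539, M = 942.3750
Σ(x−M)² = 482611.875; s = √(482611.875/7) = 262.5729
CV = 262.5729 / 942.3750 = 0.27863

0.279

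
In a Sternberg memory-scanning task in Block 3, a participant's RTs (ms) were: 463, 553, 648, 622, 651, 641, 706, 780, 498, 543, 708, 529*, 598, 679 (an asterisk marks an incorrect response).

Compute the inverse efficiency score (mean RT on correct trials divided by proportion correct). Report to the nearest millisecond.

Correct trials (n=13): 463, 553, 648, 622, 651, 641, 706, 780, 498, 543, 708, 598, 679
Mean correct RT = 8090/13 = 622.3077 ms
Proportion correct = 13/14
IES = 622.3077 / (13/14) = 670.178 ms

670 ms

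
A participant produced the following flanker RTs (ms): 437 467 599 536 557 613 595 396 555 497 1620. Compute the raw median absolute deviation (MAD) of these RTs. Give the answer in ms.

Sorted: 396, 437, 467, 497, 536, 555, 557, 595, 599, 613, 1620 → median = 555
|x − 555|: 118, 88, 44, 19, 2, 58, 40, 159, 0, 58, 1065
Sorted deviations: 0, 2, 19, 40, 44, 58, 58, 88, 118, 159, 1065 → MAD = 58

58 ms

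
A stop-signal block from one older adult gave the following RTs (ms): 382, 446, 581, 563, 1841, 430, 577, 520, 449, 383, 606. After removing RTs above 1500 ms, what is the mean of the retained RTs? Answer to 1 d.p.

493.7 ms

Excluded: 1841
Retained (n=10): Σ = 4937
Mean = 4937/10 = 493.7000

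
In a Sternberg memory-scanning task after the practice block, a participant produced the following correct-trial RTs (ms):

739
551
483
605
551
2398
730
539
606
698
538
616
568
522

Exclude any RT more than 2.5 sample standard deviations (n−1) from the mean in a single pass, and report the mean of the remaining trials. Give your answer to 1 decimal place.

595.8 ms

n = 14, ΣRT = 10144, M = 724.571
Σ(x−M)² = 3094857.43; s = √(3094857.43/13) = 487.920
Cutoffs: 724.571 ± 2.5·487.920 → [-495.2, 1944.4]
Outside: 2398 → excluded.
Retained (n=13): Σ = 7746, mean = 7746/13 = 595.846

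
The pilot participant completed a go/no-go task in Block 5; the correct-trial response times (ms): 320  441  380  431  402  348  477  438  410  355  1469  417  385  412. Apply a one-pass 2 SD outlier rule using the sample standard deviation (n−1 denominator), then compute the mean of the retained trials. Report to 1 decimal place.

n = 14, ΣRT = 6685, M = 477.500
Σ(x−M)² = 1080979.50; s = √(1080979.50/13) = 288.361
Cutoffs: 477.500 ± 2·288.361 → [-99.2, 1054.2]
Outside: 1469 → excluded.
Retained (n=13): Σ = 5216, mean = 5216/13 = 401.231

401.2 ms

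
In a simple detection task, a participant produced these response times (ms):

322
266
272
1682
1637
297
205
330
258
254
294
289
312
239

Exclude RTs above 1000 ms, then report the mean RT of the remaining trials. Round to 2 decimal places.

Excluded: 1637, 1682
Retained (n=12): Σ = 3338
Mean = 3338/12 = 278.1667

278.17 ms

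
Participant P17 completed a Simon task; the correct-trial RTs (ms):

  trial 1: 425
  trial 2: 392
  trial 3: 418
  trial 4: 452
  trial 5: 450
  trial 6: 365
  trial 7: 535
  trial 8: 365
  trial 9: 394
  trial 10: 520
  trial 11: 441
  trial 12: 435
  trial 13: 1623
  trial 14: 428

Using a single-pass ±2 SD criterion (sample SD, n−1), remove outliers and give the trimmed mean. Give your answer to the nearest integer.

432 ms

n = 14, ΣRT = 7243, M = 517.357
Σ(x−M)² = 1347929.21; s = √(1347929.21/13) = 322.004
Cutoffs: 517.357 ± 2·322.004 → [-126.7, 1161.4]
Outside: 1623 → excluded.
Retained (n=13): Σ = 5620, mean = 5620/13 = 432.308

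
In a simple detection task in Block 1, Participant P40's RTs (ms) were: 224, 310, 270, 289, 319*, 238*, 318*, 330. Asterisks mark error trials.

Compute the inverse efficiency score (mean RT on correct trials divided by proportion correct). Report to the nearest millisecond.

455 ms

Correct trials (n=5): 224, 310, 270, 289, 330
Mean correct RT = 1423/5 = 284.6000 ms
Proportion correct = 5/8
IES = 284.6000 / (5/8) = 455.360 ms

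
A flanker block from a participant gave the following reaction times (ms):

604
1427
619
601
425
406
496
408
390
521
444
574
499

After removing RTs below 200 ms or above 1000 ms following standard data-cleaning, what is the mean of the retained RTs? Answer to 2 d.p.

Excluded: 1427
Retained (n=12): Σ = 5987
Mean = 5987/12 = 498.9167

498.92 ms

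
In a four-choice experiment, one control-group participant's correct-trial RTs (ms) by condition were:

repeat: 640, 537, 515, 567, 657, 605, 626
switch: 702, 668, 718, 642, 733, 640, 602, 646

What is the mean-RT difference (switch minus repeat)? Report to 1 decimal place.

76.4 ms

M(repeat) = 4147/7 = 592.429
M(switch) = 5351/8 = 668.875
Difference = 668.875 − 592.429 = 76.446 ms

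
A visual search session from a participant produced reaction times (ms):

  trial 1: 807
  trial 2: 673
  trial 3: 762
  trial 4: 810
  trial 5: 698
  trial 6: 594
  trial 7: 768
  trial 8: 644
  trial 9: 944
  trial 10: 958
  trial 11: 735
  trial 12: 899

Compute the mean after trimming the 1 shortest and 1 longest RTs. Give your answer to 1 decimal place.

774.0 ms

Sorted: 594, 644, 673, 698, 735, 762, 768, 807, 810, 899, 944, 958
Drop lowest 1 (594) and highest 1 (958)
Remaining (n=10): Σ = 7740, mean = 7740/10 = 774.000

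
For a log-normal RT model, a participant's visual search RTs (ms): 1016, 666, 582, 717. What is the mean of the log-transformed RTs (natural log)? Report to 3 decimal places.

ln(RT): 6.9236, 6.5013, 6.3665, 6.5751
Σ ln(RT) = 26.3665
Mean = 26.3665/4 = 6.59162

6.592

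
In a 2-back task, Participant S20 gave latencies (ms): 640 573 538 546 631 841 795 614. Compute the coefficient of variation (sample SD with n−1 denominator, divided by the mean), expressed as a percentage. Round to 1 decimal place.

17.4%

n = 8, Σ = 5178, M = 647.2500
Σ(x−M)² = 88491.500; s = √(88491.500/7) = 112.4351
CV = 112.4351 / 647.2500 = 0.17371 = 17.371%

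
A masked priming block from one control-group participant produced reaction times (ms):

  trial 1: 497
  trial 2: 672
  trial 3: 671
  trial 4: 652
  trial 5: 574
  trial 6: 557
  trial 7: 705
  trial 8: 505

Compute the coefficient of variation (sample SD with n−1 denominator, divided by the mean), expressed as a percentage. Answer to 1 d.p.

13.4%

n = 8, Σ = 4833, M = 604.1250
Σ(x−M)² = 45976.875; s = √(45976.875/7) = 81.0440
CV = 81.0440 / 604.1250 = 0.13415 = 13.415%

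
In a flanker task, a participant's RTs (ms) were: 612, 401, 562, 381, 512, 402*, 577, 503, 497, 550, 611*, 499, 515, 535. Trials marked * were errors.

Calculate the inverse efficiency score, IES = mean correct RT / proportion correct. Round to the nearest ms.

597 ms

Correct trials (n=12): 612, 401, 562, 381, 512, 577, 503, 497, 550, 499, 515, 535
Mean correct RT = 6144/12 = 512.0000 ms
Proportion correct = 12/14
IES = 512.0000 / (12/14) = 597.333 ms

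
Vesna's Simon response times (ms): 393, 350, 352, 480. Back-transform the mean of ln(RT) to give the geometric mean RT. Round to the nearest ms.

ln(RT): 5.9738, 5.8579, 5.8636, 6.1738
Mean ln(RT) = 23.8692/4 = 5.96729
Geometric mean = exp(5.96729) = 390.45 ms

390 ms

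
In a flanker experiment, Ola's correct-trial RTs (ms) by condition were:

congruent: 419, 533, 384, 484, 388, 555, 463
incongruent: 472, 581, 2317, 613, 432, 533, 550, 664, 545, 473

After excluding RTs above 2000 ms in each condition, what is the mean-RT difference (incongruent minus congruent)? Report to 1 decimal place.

79.5 ms

incongruent: exclude 2317
M(congruent) = 3226/7 = 460.857
M(incongruent) = 4863/9 = 540.333
Difference = 540.333 − 460.857 = 79.476 ms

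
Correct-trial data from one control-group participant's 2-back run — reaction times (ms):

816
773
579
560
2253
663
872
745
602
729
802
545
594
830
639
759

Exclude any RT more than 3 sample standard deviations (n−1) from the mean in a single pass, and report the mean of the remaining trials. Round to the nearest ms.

n = 16, ΣRT = 12761, M = 797.562
Σ(x−M)² = 2425729.94; s = √(2425729.94/15) = 402.138
Cutoffs: 797.562 ± 3·402.138 → [-408.9, 2004.0]
Outside: 2253 → excluded.
Retained (n=15): Σ = 10508, mean = 10508/15 = 700.533

701 ms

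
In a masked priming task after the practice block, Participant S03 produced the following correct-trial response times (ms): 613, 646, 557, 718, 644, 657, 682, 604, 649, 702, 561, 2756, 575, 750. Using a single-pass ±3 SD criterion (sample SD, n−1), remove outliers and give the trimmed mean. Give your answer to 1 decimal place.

n = 14, ΣRT = 11114, M = 793.857
Σ(x−M)² = 4189641.71; s = √(4189641.71/13) = 567.697
Cutoffs: 793.857 ± 3·567.697 → [-909.2, 2496.9]
Outside: 2756 → excluded.
Retained (n=13): Σ = 8358, mean = 8358/13 = 642.923

642.9 ms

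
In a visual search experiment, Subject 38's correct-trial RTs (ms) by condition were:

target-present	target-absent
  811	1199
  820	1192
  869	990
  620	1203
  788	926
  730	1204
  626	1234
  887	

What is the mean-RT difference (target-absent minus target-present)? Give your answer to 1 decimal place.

M(target-present) = 6151/8 = 768.875
M(target-absent) = 7948/7 = 1135.429
Difference = 1135.429 − 768.875 = 366.554 ms

366.6 ms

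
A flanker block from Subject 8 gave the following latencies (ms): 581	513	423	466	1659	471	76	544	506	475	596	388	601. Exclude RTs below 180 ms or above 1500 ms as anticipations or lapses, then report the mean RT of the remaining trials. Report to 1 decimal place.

Excluded: 76, 1659
Retained (n=11): Σ = 5564
Mean = 5564/11 = 505.8182

505.8 ms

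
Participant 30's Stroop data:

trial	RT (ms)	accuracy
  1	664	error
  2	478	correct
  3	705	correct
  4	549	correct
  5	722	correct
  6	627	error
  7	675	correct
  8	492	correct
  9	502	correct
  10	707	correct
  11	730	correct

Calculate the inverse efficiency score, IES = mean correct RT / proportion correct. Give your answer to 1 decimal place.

755.1 ms

Correct trials (n=9): 478, 705, 549, 722, 675, 492, 502, 707, 730
Mean correct RT = 5560/9 = 617.7778 ms
Proportion correct = 9/11
IES = 617.7778 / (9/11) = 755.062 ms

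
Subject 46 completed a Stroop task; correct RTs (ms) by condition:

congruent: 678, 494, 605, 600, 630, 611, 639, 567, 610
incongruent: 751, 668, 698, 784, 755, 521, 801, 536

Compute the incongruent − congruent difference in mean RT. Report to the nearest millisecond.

M(congruent) = 5434/9 = 603.778
M(incongruent) = 5514/8 = 689.250
Difference = 689.250 − 603.778 = 85.472 ms

85 ms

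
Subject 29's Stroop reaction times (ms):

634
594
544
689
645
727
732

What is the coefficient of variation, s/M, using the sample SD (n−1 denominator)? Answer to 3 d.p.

n = 7, Σ = 4565, M = 652.1429
Σ(x−M)² = 28794.857; s = √(28794.857/6) = 69.2758
CV = 69.2758 / 652.1429 = 0.10623

0.106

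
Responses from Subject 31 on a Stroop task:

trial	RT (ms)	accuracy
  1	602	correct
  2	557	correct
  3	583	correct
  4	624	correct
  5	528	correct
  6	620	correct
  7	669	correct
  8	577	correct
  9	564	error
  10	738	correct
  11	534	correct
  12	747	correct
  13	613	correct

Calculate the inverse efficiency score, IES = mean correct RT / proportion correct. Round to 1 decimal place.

Correct trials (n=12): 602, 557, 583, 624, 528, 620, 669, 577, 738, 534, 747, 613
Mean correct RT = 7392/12 = 616.0000 ms
Proportion correct = 12/13
IES = 616.0000 / (12/13) = 667.333 ms

667.3 ms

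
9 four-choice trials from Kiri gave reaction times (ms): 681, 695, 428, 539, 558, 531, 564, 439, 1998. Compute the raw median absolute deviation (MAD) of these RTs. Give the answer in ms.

119 ms

Sorted: 428, 439, 531, 539, 558, 564, 681, 695, 1998 → median = 558
|x − 558|: 123, 137, 130, 19, 0, 27, 6, 119, 1440
Sorted deviations: 0, 6, 19, 27, 119, 123, 130, 137, 1440 → MAD = 119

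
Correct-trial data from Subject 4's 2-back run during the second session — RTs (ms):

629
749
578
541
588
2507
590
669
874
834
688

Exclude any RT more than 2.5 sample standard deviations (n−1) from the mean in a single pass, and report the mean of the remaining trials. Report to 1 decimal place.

674.0 ms

n = 11, ΣRT = 9247, M = 840.636
Σ(x−M)² = 3169272.55; s = √(3169272.55/10) = 562.963
Cutoffs: 840.636 ± 2.5·562.963 → [-566.8, 2248.0]
Outside: 2507 → excluded.
Retained (n=10): Σ = 6740, mean = 6740/10 = 674.000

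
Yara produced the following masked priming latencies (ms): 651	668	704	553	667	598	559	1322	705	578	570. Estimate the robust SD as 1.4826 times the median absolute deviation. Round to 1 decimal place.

80.1 ms

Sorted: 553, 559, 570, 578, 598, 651, 667, 668, 704, 705, 1322 → median = 651
|x − 651| sorted: 0, 16, 17, 53, 53, 54, 73, 81, 92, 98, 671 → MAD = 54
Robust SD ≈ 1.4826 × 54 = 80.060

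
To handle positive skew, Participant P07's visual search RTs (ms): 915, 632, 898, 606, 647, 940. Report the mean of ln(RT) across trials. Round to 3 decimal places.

ln(RT): 6.8189, 6.4489, 6.8002, 6.4069, 6.4723, 6.8459
Σ ln(RT) = 39.7931
Mean = 39.7931/6 = 6.63218

6.632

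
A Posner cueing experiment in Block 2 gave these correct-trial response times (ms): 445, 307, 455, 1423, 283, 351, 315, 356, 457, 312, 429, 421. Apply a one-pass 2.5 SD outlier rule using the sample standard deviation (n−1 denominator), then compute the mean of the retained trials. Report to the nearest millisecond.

n = 12, ΣRT = 5554, M = 462.833
Σ(x−M)² = 1050377.67; s = √(1050377.67/11) = 309.013
Cutoffs: 462.833 ± 2.5·309.013 → [-309.7, 1235.4]
Outside: 1423 → excluded.
Retained (n=11): Σ = 4131, mean = 4131/11 = 375.545

376 ms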